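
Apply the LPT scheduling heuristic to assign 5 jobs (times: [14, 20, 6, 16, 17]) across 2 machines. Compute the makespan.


Sort jobs in decreasing order (LPT): [20, 17, 16, 14, 6]
Assign each job to the least loaded machine:
  Machine 1: jobs [20, 14], load = 34
  Machine 2: jobs [17, 16, 6], load = 39
Makespan = max load = 39

39


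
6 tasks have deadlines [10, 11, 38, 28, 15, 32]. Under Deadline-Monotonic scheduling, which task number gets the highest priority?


Sort tasks by relative deadline (ascending):
  Task 1: deadline = 10
  Task 2: deadline = 11
  Task 5: deadline = 15
  Task 4: deadline = 28
  Task 6: deadline = 32
  Task 3: deadline = 38
Priority order (highest first): [1, 2, 5, 4, 6, 3]
Highest priority task = 1

1


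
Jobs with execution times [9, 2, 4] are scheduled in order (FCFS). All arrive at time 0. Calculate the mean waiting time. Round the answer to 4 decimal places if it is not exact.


FCFS order (as given): [9, 2, 4]
Waiting times:
  Job 1: wait = 0
  Job 2: wait = 9
  Job 3: wait = 11
Sum of waiting times = 20
Average waiting time = 20/3 = 6.6667

6.6667


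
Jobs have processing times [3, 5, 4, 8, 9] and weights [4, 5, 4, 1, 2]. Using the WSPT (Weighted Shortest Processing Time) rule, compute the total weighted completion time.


Compute p/w ratios and sort ascending (WSPT): [(3, 4), (5, 5), (4, 4), (9, 2), (8, 1)]
Compute weighted completion times:
  Job (p=3,w=4): C=3, w*C=4*3=12
  Job (p=5,w=5): C=8, w*C=5*8=40
  Job (p=4,w=4): C=12, w*C=4*12=48
  Job (p=9,w=2): C=21, w*C=2*21=42
  Job (p=8,w=1): C=29, w*C=1*29=29
Total weighted completion time = 171

171


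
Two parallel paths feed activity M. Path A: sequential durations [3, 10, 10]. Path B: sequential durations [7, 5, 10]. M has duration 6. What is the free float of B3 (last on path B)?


ES(B3) = sum of predecessors on chain B = 12
EF(B3) = ES + duration = 12 + 10 = 22
Successor of B3 is M. ES(M) = max(sum(A), sum(B)) = max(23, 22) = 23
Free float = ES(successor) - EF(current) = 23 - 22 = 1

1


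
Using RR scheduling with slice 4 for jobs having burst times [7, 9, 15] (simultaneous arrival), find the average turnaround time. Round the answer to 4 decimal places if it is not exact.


Time quantum = 4
Execution trace:
  J1 runs 4 units, time = 4
  J2 runs 4 units, time = 8
  J3 runs 4 units, time = 12
  J1 runs 3 units, time = 15
  J2 runs 4 units, time = 19
  J3 runs 4 units, time = 23
  J2 runs 1 units, time = 24
  J3 runs 4 units, time = 28
  J3 runs 3 units, time = 31
Finish times: [15, 24, 31]
Average turnaround = 70/3 = 23.3333

23.3333


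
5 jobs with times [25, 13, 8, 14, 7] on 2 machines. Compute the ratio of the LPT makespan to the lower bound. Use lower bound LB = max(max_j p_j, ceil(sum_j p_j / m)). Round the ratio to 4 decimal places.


LPT order: [25, 14, 13, 8, 7]
Machine loads after assignment: [33, 34]
LPT makespan = 34
Lower bound = max(max_job, ceil(total/2)) = max(25, 34) = 34
Ratio = 34 / 34 = 1.0

1.0


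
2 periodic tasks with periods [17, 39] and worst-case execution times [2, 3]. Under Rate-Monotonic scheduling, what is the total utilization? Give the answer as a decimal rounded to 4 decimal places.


Compute individual utilizations (exact fractions):
  Task 1: C/T = 2/17 (approx. 0.1176)
  Task 2: C/T = 3/39 = 1/13 (approx. 0.0769)
Total utilization U = 2/17 + 1/13 = 43/221
Rounded to 4 decimal places: U = 0.1946
RM (Liu & Layland) bound for 2 tasks = 0.828427; compare with U = 43/221 (approx. 0.194570)
U <= bound, so schedulable by RM sufficient condition.

0.1946


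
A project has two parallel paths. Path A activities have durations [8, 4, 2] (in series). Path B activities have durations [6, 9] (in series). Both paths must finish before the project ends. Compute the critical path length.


Path A total = 8 + 4 + 2 = 14
Path B total = 6 + 9 = 15
Critical path = longest path = max(14, 15) = 15

15


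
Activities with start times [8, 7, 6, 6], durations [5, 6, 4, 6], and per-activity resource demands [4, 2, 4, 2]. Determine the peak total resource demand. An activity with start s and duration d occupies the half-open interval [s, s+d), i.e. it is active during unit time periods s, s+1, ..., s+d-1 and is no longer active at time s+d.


Each activity i is active on [start_i, start_i + duration_i).
Compute total resource usage per time slot:
  t=0: active resources = [], total = 0
  t=1: active resources = [], total = 0
  t=2: active resources = [], total = 0
  t=3: active resources = [], total = 0
  t=4: active resources = [], total = 0
  t=5: active resources = [], total = 0
  t=6: active resources = [4, 2], total = 6
  t=7: active resources = [2, 4, 2], total = 8
  t=8: active resources = [4, 2, 4, 2], total = 12
  t=9: active resources = [4, 2, 4, 2], total = 12
  t=10: active resources = [4, 2, 2], total = 8
  t=11: active resources = [4, 2, 2], total = 8
  t=12: active resources = [4, 2], total = 6
Peak resource demand = 12

12


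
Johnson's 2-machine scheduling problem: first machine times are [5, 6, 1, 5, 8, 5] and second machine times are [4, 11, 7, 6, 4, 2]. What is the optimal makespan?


Apply Johnson's rule:
  Group 1 (a <= b): [(3, 1, 7), (4, 5, 6), (2, 6, 11)]
  Group 2 (a > b): [(1, 5, 4), (5, 8, 4), (6, 5, 2)]
Optimal job order: [3, 4, 2, 1, 5, 6]
Schedule:
  Job 3: M1 done at 1, M2 done at 8
  Job 4: M1 done at 6, M2 done at 14
  Job 2: M1 done at 12, M2 done at 25
  Job 1: M1 done at 17, M2 done at 29
  Job 5: M1 done at 25, M2 done at 33
  Job 6: M1 done at 30, M2 done at 35
Makespan = 35

35


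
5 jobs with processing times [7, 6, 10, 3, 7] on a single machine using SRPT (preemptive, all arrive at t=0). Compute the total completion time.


Since all jobs arrive at t=0, SRPT equals SPT ordering.
SPT order: [3, 6, 7, 7, 10]
Completion times:
  Job 1: p=3, C=3
  Job 2: p=6, C=9
  Job 3: p=7, C=16
  Job 4: p=7, C=23
  Job 5: p=10, C=33
Total completion time = 3 + 9 + 16 + 23 + 33 = 84

84


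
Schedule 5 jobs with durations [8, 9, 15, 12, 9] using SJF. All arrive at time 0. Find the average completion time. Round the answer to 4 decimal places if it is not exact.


SJF order (ascending): [8, 9, 9, 12, 15]
Completion times:
  Job 1: burst=8, C=8
  Job 2: burst=9, C=17
  Job 3: burst=9, C=26
  Job 4: burst=12, C=38
  Job 5: burst=15, C=53
Average completion = 142/5 = 28.4

28.4


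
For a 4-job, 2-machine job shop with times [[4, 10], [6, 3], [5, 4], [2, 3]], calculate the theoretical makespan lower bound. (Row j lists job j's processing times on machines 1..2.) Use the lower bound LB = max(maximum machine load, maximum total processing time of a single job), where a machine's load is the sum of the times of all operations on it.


Machine loads:
  Machine 1: 4 + 6 + 5 + 2 = 17
  Machine 2: 10 + 3 + 4 + 3 = 20
Max machine load = 20
Job totals:
  Job 1: 14
  Job 2: 9
  Job 3: 9
  Job 4: 5
Max job total = 14
Lower bound = max(20, 14) = 20

20


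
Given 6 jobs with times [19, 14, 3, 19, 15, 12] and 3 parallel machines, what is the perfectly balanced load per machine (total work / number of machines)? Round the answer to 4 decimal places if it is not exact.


Total processing time = 19 + 14 + 3 + 19 + 15 + 12 = 82
Number of machines = 3
Ideal balanced load = 82 / 3 = 27.3333

27.3333


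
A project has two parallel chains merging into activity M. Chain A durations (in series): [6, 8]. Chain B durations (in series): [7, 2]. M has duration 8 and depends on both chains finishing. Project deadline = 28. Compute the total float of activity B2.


Forward pass: ES(B2) = sum of predecessors on chain B = 7
EF = ES + duration = 7 + 2 = 9
Backward pass: LF(M) = deadline = 28; LS(M) = 28 - 8 = 20
LF(B2) = LS(M) - sum(successors on chain B) = 20 - 0 = 20
LS = LF - duration = 20 - 2 = 18
Total float = LS - ES = 18 - 7 = 11

11


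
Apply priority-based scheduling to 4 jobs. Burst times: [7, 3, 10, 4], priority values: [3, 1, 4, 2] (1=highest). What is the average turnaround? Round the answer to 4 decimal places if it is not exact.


Sort by priority (ascending = highest first):
Order: [(1, 3), (2, 4), (3, 7), (4, 10)]
Completion times:
  Priority 1, burst=3, C=3
  Priority 2, burst=4, C=7
  Priority 3, burst=7, C=14
  Priority 4, burst=10, C=24
Average turnaround = 48/4 = 12.0

12.0


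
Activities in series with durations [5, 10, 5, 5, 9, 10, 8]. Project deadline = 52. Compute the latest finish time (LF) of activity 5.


LF(activity 5) = deadline - sum of successor durations
Successors: activities 6 through 7 with durations [10, 8]
Sum of successor durations = 18
LF = 52 - 18 = 34

34


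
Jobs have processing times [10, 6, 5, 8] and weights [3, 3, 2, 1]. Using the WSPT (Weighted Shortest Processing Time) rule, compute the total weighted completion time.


Compute p/w ratios and sort ascending (WSPT): [(6, 3), (5, 2), (10, 3), (8, 1)]
Compute weighted completion times:
  Job (p=6,w=3): C=6, w*C=3*6=18
  Job (p=5,w=2): C=11, w*C=2*11=22
  Job (p=10,w=3): C=21, w*C=3*21=63
  Job (p=8,w=1): C=29, w*C=1*29=29
Total weighted completion time = 132

132


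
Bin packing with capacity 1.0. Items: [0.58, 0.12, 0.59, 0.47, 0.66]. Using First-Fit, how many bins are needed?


Place items sequentially using First-Fit:
  Item 0.58 -> new Bin 1
  Item 0.12 -> Bin 1 (now 0.7)
  Item 0.59 -> new Bin 2
  Item 0.47 -> new Bin 3
  Item 0.66 -> new Bin 4
Total bins used = 4

4


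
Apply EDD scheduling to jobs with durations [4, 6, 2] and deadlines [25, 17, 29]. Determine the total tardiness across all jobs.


Sort by due date (EDD order): [(6, 17), (4, 25), (2, 29)]
Compute completion times and tardiness:
  Job 1: p=6, d=17, C=6, tardiness=max(0,6-17)=0
  Job 2: p=4, d=25, C=10, tardiness=max(0,10-25)=0
  Job 3: p=2, d=29, C=12, tardiness=max(0,12-29)=0
Total tardiness = 0

0


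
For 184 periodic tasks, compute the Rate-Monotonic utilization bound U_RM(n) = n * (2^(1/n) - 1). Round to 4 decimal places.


Compute 2^(1/184) = 1.0037742087
Subtract 1: 1.0037742087 - 1 = 0.0037742087
Multiply by n: 184 * 0.0037742087 = 0.6944544008
Round to 4 dp: 0.6945

0.6945


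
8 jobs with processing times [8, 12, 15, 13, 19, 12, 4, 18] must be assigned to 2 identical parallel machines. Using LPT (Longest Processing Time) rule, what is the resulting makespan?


Sort jobs in decreasing order (LPT): [19, 18, 15, 13, 12, 12, 8, 4]
Assign each job to the least loaded machine:
  Machine 1: jobs [19, 13, 12, 8], load = 52
  Machine 2: jobs [18, 15, 12, 4], load = 49
Makespan = max load = 52

52


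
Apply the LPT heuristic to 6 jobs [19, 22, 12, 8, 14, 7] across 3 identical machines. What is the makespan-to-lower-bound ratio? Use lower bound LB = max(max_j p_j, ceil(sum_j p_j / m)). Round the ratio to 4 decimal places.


LPT order: [22, 19, 14, 12, 8, 7]
Machine loads after assignment: [29, 27, 26]
LPT makespan = 29
Lower bound = max(max_job, ceil(total/3)) = max(22, 28) = 28
Ratio = 29 / 28 = 1.0357

1.0357


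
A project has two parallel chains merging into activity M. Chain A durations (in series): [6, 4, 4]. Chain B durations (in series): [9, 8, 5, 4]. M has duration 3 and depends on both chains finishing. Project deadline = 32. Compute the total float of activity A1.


Forward pass: ES(A1) = sum of predecessors on chain A = 0
EF = ES + duration = 0 + 6 = 6
Backward pass: LF(M) = deadline = 32; LS(M) = 32 - 3 = 29
LF(A1) = LS(M) - sum(successors on chain A) = 29 - 8 = 21
LS = LF - duration = 21 - 6 = 15
Total float = LS - ES = 15 - 0 = 15

15


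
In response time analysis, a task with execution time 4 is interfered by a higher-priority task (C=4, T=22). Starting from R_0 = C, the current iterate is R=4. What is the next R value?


R_next = C + ceil(R_prev / T_hp) * C_hp
ceil(4 / 22) = ceil(0.1818) = 1
Interference = 1 * 4 = 4
R_next = 4 + 4 = 8

8


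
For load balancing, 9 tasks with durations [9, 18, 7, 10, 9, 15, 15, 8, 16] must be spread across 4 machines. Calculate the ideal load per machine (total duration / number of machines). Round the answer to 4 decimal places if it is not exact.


Total processing time = 9 + 18 + 7 + 10 + 9 + 15 + 15 + 8 + 16 = 107
Number of machines = 4
Ideal balanced load = 107 / 4 = 26.75

26.75


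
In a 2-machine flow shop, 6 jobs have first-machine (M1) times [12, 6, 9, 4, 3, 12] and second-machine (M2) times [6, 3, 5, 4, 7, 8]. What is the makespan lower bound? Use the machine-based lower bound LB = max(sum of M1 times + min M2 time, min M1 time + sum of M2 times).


LB1 = sum(M1 times) + min(M2 times) = 46 + 3 = 49
LB2 = min(M1 times) + sum(M2 times) = 3 + 33 = 36
Lower bound = max(LB1, LB2) = max(49, 36) = 49

49


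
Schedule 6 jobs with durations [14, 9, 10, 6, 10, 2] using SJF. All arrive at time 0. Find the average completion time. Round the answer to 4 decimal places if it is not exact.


SJF order (ascending): [2, 6, 9, 10, 10, 14]
Completion times:
  Job 1: burst=2, C=2
  Job 2: burst=6, C=8
  Job 3: burst=9, C=17
  Job 4: burst=10, C=27
  Job 5: burst=10, C=37
  Job 6: burst=14, C=51
Average completion = 142/6 = 23.6667

23.6667


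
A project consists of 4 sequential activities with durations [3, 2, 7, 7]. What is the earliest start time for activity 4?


Activity 4 starts after activities 1 through 3 complete.
Predecessor durations: [3, 2, 7]
ES = 3 + 2 + 7 = 12

12


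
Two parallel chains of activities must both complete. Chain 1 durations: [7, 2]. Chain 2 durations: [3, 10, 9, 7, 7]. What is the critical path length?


Path A total = 7 + 2 = 9
Path B total = 3 + 10 + 9 + 7 + 7 = 36
Critical path = longest path = max(9, 36) = 36

36


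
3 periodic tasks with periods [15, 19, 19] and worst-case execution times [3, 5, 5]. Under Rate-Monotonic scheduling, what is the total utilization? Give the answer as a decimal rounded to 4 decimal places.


Compute individual utilizations (exact fractions):
  Task 1: C/T = 3/15 = 1/5 (approx. 0.2)
  Task 2: C/T = 5/19 (approx. 0.2632)
  Task 3: C/T = 5/19 (approx. 0.2632)
Total utilization U = 1/5 + 5/19 + 5/19 = 69/95
Rounded to 4 decimal places: U = 0.7263
RM (Liu & Layland) bound for 3 tasks = 0.779763; compare with U = 69/95 (approx. 0.726316)
U <= bound, so schedulable by RM sufficient condition.

0.7263


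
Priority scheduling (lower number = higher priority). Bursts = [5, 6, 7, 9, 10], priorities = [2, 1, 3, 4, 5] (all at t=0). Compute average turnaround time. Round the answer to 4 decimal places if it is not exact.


Sort by priority (ascending = highest first):
Order: [(1, 6), (2, 5), (3, 7), (4, 9), (5, 10)]
Completion times:
  Priority 1, burst=6, C=6
  Priority 2, burst=5, C=11
  Priority 3, burst=7, C=18
  Priority 4, burst=9, C=27
  Priority 5, burst=10, C=37
Average turnaround = 99/5 = 19.8

19.8


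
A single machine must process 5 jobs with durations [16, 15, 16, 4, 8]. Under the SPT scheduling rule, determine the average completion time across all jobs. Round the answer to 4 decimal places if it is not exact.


Sort jobs by processing time (SPT order): [4, 8, 15, 16, 16]
Compute completion times sequentially:
  Job 1: processing = 4, completes at 4
  Job 2: processing = 8, completes at 12
  Job 3: processing = 15, completes at 27
  Job 4: processing = 16, completes at 43
  Job 5: processing = 16, completes at 59
Sum of completion times = 145
Average completion time = 145/5 = 29.0

29.0


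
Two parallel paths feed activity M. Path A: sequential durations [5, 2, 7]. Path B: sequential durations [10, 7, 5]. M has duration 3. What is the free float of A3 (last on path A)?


ES(A3) = sum of predecessors on chain A = 7
EF(A3) = ES + duration = 7 + 7 = 14
Successor of A3 is M. ES(M) = max(sum(A), sum(B)) = max(14, 22) = 22
Free float = ES(successor) - EF(current) = 22 - 14 = 8

8


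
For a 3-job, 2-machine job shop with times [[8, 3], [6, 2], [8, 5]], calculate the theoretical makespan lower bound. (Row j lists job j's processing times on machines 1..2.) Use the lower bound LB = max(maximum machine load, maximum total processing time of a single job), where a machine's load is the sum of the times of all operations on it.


Machine loads:
  Machine 1: 8 + 6 + 8 = 22
  Machine 2: 3 + 2 + 5 = 10
Max machine load = 22
Job totals:
  Job 1: 11
  Job 2: 8
  Job 3: 13
Max job total = 13
Lower bound = max(22, 13) = 22

22


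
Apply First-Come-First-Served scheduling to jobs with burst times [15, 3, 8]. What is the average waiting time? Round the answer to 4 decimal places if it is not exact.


FCFS order (as given): [15, 3, 8]
Waiting times:
  Job 1: wait = 0
  Job 2: wait = 15
  Job 3: wait = 18
Sum of waiting times = 33
Average waiting time = 33/3 = 11.0

11.0


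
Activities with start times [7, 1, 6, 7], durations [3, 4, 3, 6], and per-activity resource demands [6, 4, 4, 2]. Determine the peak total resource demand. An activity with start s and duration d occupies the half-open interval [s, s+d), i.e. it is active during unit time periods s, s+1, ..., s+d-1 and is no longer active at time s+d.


Each activity i is active on [start_i, start_i + duration_i).
Compute total resource usage per time slot:
  t=0: active resources = [], total = 0
  t=1: active resources = [4], total = 4
  t=2: active resources = [4], total = 4
  t=3: active resources = [4], total = 4
  t=4: active resources = [4], total = 4
  t=5: active resources = [], total = 0
  t=6: active resources = [4], total = 4
  t=7: active resources = [6, 4, 2], total = 12
  t=8: active resources = [6, 4, 2], total = 12
  t=9: active resources = [6, 2], total = 8
  t=10: active resources = [2], total = 2
  t=11: active resources = [2], total = 2
  t=12: active resources = [2], total = 2
Peak resource demand = 12

12


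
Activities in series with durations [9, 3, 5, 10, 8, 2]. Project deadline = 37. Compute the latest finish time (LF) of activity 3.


LF(activity 3) = deadline - sum of successor durations
Successors: activities 4 through 6 with durations [10, 8, 2]
Sum of successor durations = 20
LF = 37 - 20 = 17

17


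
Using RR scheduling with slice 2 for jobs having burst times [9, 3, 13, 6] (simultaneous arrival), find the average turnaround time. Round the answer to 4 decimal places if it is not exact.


Time quantum = 2
Execution trace:
  J1 runs 2 units, time = 2
  J2 runs 2 units, time = 4
  J3 runs 2 units, time = 6
  J4 runs 2 units, time = 8
  J1 runs 2 units, time = 10
  J2 runs 1 units, time = 11
  J3 runs 2 units, time = 13
  J4 runs 2 units, time = 15
  J1 runs 2 units, time = 17
  J3 runs 2 units, time = 19
  J4 runs 2 units, time = 21
  J1 runs 2 units, time = 23
  J3 runs 2 units, time = 25
  J1 runs 1 units, time = 26
  J3 runs 2 units, time = 28
  J3 runs 2 units, time = 30
  J3 runs 1 units, time = 31
Finish times: [26, 11, 31, 21]
Average turnaround = 89/4 = 22.25

22.25


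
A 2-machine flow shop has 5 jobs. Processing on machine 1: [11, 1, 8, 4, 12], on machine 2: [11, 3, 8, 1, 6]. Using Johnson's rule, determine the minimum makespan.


Apply Johnson's rule:
  Group 1 (a <= b): [(2, 1, 3), (3, 8, 8), (1, 11, 11)]
  Group 2 (a > b): [(5, 12, 6), (4, 4, 1)]
Optimal job order: [2, 3, 1, 5, 4]
Schedule:
  Job 2: M1 done at 1, M2 done at 4
  Job 3: M1 done at 9, M2 done at 17
  Job 1: M1 done at 20, M2 done at 31
  Job 5: M1 done at 32, M2 done at 38
  Job 4: M1 done at 36, M2 done at 39
Makespan = 39

39


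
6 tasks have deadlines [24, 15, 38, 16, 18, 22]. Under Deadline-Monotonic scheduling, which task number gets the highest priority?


Sort tasks by relative deadline (ascending):
  Task 2: deadline = 15
  Task 4: deadline = 16
  Task 5: deadline = 18
  Task 6: deadline = 22
  Task 1: deadline = 24
  Task 3: deadline = 38
Priority order (highest first): [2, 4, 5, 6, 1, 3]
Highest priority task = 2

2


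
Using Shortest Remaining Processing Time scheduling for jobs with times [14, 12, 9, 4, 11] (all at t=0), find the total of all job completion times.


Since all jobs arrive at t=0, SRPT equals SPT ordering.
SPT order: [4, 9, 11, 12, 14]
Completion times:
  Job 1: p=4, C=4
  Job 2: p=9, C=13
  Job 3: p=11, C=24
  Job 4: p=12, C=36
  Job 5: p=14, C=50
Total completion time = 4 + 13 + 24 + 36 + 50 = 127

127


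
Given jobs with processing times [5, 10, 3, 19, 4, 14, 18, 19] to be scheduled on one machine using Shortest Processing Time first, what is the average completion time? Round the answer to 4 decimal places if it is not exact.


Sort jobs by processing time (SPT order): [3, 4, 5, 10, 14, 18, 19, 19]
Compute completion times sequentially:
  Job 1: processing = 3, completes at 3
  Job 2: processing = 4, completes at 7
  Job 3: processing = 5, completes at 12
  Job 4: processing = 10, completes at 22
  Job 5: processing = 14, completes at 36
  Job 6: processing = 18, completes at 54
  Job 7: processing = 19, completes at 73
  Job 8: processing = 19, completes at 92
Sum of completion times = 299
Average completion time = 299/8 = 37.375

37.375


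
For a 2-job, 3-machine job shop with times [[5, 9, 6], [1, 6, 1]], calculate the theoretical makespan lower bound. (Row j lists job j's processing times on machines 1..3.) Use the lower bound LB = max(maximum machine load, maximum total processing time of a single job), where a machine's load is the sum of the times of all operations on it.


Machine loads:
  Machine 1: 5 + 1 = 6
  Machine 2: 9 + 6 = 15
  Machine 3: 6 + 1 = 7
Max machine load = 15
Job totals:
  Job 1: 20
  Job 2: 8
Max job total = 20
Lower bound = max(15, 20) = 20

20


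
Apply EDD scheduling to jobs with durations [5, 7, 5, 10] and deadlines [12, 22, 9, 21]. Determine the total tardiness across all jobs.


Sort by due date (EDD order): [(5, 9), (5, 12), (10, 21), (7, 22)]
Compute completion times and tardiness:
  Job 1: p=5, d=9, C=5, tardiness=max(0,5-9)=0
  Job 2: p=5, d=12, C=10, tardiness=max(0,10-12)=0
  Job 3: p=10, d=21, C=20, tardiness=max(0,20-21)=0
  Job 4: p=7, d=22, C=27, tardiness=max(0,27-22)=5
Total tardiness = 5

5


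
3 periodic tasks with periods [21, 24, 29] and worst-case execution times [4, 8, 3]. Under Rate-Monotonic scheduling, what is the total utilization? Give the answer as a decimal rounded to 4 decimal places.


Compute individual utilizations (exact fractions):
  Task 1: C/T = 4/21 (approx. 0.1905)
  Task 2: C/T = 8/24 = 1/3 (approx. 0.3333)
  Task 3: C/T = 3/29 (approx. 0.1034)
Total utilization U = 4/21 + 1/3 + 3/29 = 382/609
Rounded to 4 decimal places: U = 0.6273
RM (Liu & Layland) bound for 3 tasks = 0.779763; compare with U = 382/609 (approx. 0.627258)
U <= bound, so schedulable by RM sufficient condition.

0.6273


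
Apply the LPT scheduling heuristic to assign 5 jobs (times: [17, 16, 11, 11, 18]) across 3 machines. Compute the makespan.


Sort jobs in decreasing order (LPT): [18, 17, 16, 11, 11]
Assign each job to the least loaded machine:
  Machine 1: jobs [18], load = 18
  Machine 2: jobs [17, 11], load = 28
  Machine 3: jobs [16, 11], load = 27
Makespan = max load = 28

28


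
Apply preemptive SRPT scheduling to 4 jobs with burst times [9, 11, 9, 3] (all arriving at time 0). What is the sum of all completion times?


Since all jobs arrive at t=0, SRPT equals SPT ordering.
SPT order: [3, 9, 9, 11]
Completion times:
  Job 1: p=3, C=3
  Job 2: p=9, C=12
  Job 3: p=9, C=21
  Job 4: p=11, C=32
Total completion time = 3 + 12 + 21 + 32 = 68

68


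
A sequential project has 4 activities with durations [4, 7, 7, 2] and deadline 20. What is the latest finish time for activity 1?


LF(activity 1) = deadline - sum of successor durations
Successors: activities 2 through 4 with durations [7, 7, 2]
Sum of successor durations = 16
LF = 20 - 16 = 4

4


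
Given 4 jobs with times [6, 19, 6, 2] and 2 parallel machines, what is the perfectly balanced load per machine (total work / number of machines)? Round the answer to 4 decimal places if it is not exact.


Total processing time = 6 + 19 + 6 + 2 = 33
Number of machines = 2
Ideal balanced load = 33 / 2 = 16.5

16.5


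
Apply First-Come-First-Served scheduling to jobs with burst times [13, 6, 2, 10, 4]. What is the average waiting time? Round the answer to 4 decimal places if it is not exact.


FCFS order (as given): [13, 6, 2, 10, 4]
Waiting times:
  Job 1: wait = 0
  Job 2: wait = 13
  Job 3: wait = 19
  Job 4: wait = 21
  Job 5: wait = 31
Sum of waiting times = 84
Average waiting time = 84/5 = 16.8

16.8


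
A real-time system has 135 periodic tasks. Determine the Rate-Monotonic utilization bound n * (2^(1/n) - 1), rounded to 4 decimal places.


Compute 2^(1/135) = 1.0051476273
Subtract 1: 1.0051476273 - 1 = 0.0051476273
Multiply by n: 135 * 0.0051476273 = 0.6949296855
Round to 4 dp: 0.6949

0.6949


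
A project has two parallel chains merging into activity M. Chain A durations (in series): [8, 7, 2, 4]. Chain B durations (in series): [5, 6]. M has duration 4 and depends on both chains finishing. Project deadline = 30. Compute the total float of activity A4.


Forward pass: ES(A4) = sum of predecessors on chain A = 17
EF = ES + duration = 17 + 4 = 21
Backward pass: LF(M) = deadline = 30; LS(M) = 30 - 4 = 26
LF(A4) = LS(M) - sum(successors on chain A) = 26 - 0 = 26
LS = LF - duration = 26 - 4 = 22
Total float = LS - ES = 22 - 17 = 5

5


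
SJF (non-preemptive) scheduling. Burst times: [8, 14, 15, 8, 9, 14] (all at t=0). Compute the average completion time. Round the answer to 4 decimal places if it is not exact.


SJF order (ascending): [8, 8, 9, 14, 14, 15]
Completion times:
  Job 1: burst=8, C=8
  Job 2: burst=8, C=16
  Job 3: burst=9, C=25
  Job 4: burst=14, C=39
  Job 5: burst=14, C=53
  Job 6: burst=15, C=68
Average completion = 209/6 = 34.8333

34.8333


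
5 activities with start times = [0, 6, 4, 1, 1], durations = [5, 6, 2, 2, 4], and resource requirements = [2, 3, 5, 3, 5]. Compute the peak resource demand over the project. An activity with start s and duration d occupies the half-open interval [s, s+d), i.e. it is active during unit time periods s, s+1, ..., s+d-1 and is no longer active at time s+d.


Each activity i is active on [start_i, start_i + duration_i).
Compute total resource usage per time slot:
  t=0: active resources = [2], total = 2
  t=1: active resources = [2, 3, 5], total = 10
  t=2: active resources = [2, 3, 5], total = 10
  t=3: active resources = [2, 5], total = 7
  t=4: active resources = [2, 5, 5], total = 12
  t=5: active resources = [5], total = 5
  t=6: active resources = [3], total = 3
  t=7: active resources = [3], total = 3
  t=8: active resources = [3], total = 3
  t=9: active resources = [3], total = 3
  t=10: active resources = [3], total = 3
  t=11: active resources = [3], total = 3
Peak resource demand = 12

12


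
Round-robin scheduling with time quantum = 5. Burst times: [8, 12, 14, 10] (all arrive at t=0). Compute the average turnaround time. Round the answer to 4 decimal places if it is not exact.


Time quantum = 5
Execution trace:
  J1 runs 5 units, time = 5
  J2 runs 5 units, time = 10
  J3 runs 5 units, time = 15
  J4 runs 5 units, time = 20
  J1 runs 3 units, time = 23
  J2 runs 5 units, time = 28
  J3 runs 5 units, time = 33
  J4 runs 5 units, time = 38
  J2 runs 2 units, time = 40
  J3 runs 4 units, time = 44
Finish times: [23, 40, 44, 38]
Average turnaround = 145/4 = 36.25

36.25


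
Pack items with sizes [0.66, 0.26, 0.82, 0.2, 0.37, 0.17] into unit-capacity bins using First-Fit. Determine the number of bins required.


Place items sequentially using First-Fit:
  Item 0.66 -> new Bin 1
  Item 0.26 -> Bin 1 (now 0.92)
  Item 0.82 -> new Bin 2
  Item 0.2 -> new Bin 3
  Item 0.37 -> Bin 3 (now 0.57)
  Item 0.17 -> Bin 2 (now 0.99)
Total bins used = 3

3


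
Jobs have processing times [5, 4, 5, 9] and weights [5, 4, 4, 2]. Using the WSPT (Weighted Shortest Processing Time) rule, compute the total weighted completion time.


Compute p/w ratios and sort ascending (WSPT): [(5, 5), (4, 4), (5, 4), (9, 2)]
Compute weighted completion times:
  Job (p=5,w=5): C=5, w*C=5*5=25
  Job (p=4,w=4): C=9, w*C=4*9=36
  Job (p=5,w=4): C=14, w*C=4*14=56
  Job (p=9,w=2): C=23, w*C=2*23=46
Total weighted completion time = 163

163


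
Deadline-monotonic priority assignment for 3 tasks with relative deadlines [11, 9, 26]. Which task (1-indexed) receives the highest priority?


Sort tasks by relative deadline (ascending):
  Task 2: deadline = 9
  Task 1: deadline = 11
  Task 3: deadline = 26
Priority order (highest first): [2, 1, 3]
Highest priority task = 2

2


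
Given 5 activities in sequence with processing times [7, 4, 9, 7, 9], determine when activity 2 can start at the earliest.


Activity 2 starts after activities 1 through 1 complete.
Predecessor durations: [7]
ES = 7 = 7

7


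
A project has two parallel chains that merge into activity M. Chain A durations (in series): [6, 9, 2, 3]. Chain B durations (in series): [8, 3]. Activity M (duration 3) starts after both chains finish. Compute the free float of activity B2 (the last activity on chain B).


ES(B2) = sum of predecessors on chain B = 8
EF(B2) = ES + duration = 8 + 3 = 11
Successor of B2 is M. ES(M) = max(sum(A), sum(B)) = max(20, 11) = 20
Free float = ES(successor) - EF(current) = 20 - 11 = 9

9


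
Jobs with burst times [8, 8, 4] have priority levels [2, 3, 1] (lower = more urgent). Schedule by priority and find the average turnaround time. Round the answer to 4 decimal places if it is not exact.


Sort by priority (ascending = highest first):
Order: [(1, 4), (2, 8), (3, 8)]
Completion times:
  Priority 1, burst=4, C=4
  Priority 2, burst=8, C=12
  Priority 3, burst=8, C=20
Average turnaround = 36/3 = 12.0

12.0


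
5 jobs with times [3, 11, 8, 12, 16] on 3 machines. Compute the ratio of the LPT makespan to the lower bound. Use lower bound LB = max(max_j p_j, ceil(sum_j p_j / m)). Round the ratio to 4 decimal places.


LPT order: [16, 12, 11, 8, 3]
Machine loads after assignment: [16, 15, 19]
LPT makespan = 19
Lower bound = max(max_job, ceil(total/3)) = max(16, 17) = 17
Ratio = 19 / 17 = 1.1176

1.1176


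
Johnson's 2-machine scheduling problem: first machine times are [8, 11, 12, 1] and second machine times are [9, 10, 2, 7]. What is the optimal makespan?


Apply Johnson's rule:
  Group 1 (a <= b): [(4, 1, 7), (1, 8, 9)]
  Group 2 (a > b): [(2, 11, 10), (3, 12, 2)]
Optimal job order: [4, 1, 2, 3]
Schedule:
  Job 4: M1 done at 1, M2 done at 8
  Job 1: M1 done at 9, M2 done at 18
  Job 2: M1 done at 20, M2 done at 30
  Job 3: M1 done at 32, M2 done at 34
Makespan = 34

34


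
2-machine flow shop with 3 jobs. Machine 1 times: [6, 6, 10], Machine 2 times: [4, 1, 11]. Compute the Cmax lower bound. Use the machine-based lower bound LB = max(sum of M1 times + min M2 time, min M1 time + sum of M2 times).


LB1 = sum(M1 times) + min(M2 times) = 22 + 1 = 23
LB2 = min(M1 times) + sum(M2 times) = 6 + 16 = 22
Lower bound = max(LB1, LB2) = max(23, 22) = 23

23


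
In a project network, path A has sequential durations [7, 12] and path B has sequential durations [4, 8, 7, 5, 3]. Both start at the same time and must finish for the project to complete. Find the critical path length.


Path A total = 7 + 12 = 19
Path B total = 4 + 8 + 7 + 5 + 3 = 27
Critical path = longest path = max(19, 27) = 27

27


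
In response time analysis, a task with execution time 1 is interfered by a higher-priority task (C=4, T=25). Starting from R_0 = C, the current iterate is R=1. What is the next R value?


R_next = C + ceil(R_prev / T_hp) * C_hp
ceil(1 / 25) = ceil(0.04) = 1
Interference = 1 * 4 = 4
R_next = 1 + 4 = 5

5


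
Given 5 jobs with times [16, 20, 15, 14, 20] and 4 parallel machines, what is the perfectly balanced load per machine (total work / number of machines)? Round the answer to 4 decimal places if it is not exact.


Total processing time = 16 + 20 + 15 + 14 + 20 = 85
Number of machines = 4
Ideal balanced load = 85 / 4 = 21.25

21.25


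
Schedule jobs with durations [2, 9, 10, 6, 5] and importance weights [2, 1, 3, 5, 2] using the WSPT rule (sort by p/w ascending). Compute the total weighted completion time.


Compute p/w ratios and sort ascending (WSPT): [(2, 2), (6, 5), (5, 2), (10, 3), (9, 1)]
Compute weighted completion times:
  Job (p=2,w=2): C=2, w*C=2*2=4
  Job (p=6,w=5): C=8, w*C=5*8=40
  Job (p=5,w=2): C=13, w*C=2*13=26
  Job (p=10,w=3): C=23, w*C=3*23=69
  Job (p=9,w=1): C=32, w*C=1*32=32
Total weighted completion time = 171

171


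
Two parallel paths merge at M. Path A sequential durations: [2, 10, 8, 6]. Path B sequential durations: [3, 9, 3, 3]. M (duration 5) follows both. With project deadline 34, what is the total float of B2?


Forward pass: ES(B2) = sum of predecessors on chain B = 3
EF = ES + duration = 3 + 9 = 12
Backward pass: LF(M) = deadline = 34; LS(M) = 34 - 5 = 29
LF(B2) = LS(M) - sum(successors on chain B) = 29 - 6 = 23
LS = LF - duration = 23 - 9 = 14
Total float = LS - ES = 14 - 3 = 11

11


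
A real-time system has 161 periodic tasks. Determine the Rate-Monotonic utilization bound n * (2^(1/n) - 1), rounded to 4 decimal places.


Compute 2^(1/161) = 1.0043145429
Subtract 1: 1.0043145429 - 1 = 0.0043145429
Multiply by n: 161 * 0.0043145429 = 0.6946414069
Round to 4 dp: 0.6946

0.6946


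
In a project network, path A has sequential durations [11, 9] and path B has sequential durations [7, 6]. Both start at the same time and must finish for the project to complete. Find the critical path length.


Path A total = 11 + 9 = 20
Path B total = 7 + 6 = 13
Critical path = longest path = max(20, 13) = 20

20


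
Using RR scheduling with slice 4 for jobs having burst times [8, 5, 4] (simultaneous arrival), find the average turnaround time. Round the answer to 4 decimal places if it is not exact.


Time quantum = 4
Execution trace:
  J1 runs 4 units, time = 4
  J2 runs 4 units, time = 8
  J3 runs 4 units, time = 12
  J1 runs 4 units, time = 16
  J2 runs 1 units, time = 17
Finish times: [16, 17, 12]
Average turnaround = 45/3 = 15.0

15.0


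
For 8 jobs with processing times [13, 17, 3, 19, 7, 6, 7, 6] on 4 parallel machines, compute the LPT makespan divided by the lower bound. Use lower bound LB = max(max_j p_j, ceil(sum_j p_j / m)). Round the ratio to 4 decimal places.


LPT order: [19, 17, 13, 7, 7, 6, 6, 3]
Machine loads after assignment: [19, 20, 19, 20]
LPT makespan = 20
Lower bound = max(max_job, ceil(total/4)) = max(19, 20) = 20
Ratio = 20 / 20 = 1.0

1.0


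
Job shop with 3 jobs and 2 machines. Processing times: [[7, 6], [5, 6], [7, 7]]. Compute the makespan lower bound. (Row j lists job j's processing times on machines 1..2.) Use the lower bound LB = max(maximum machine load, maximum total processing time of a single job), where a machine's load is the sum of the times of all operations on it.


Machine loads:
  Machine 1: 7 + 5 + 7 = 19
  Machine 2: 6 + 6 + 7 = 19
Max machine load = 19
Job totals:
  Job 1: 13
  Job 2: 11
  Job 3: 14
Max job total = 14
Lower bound = max(19, 14) = 19

19


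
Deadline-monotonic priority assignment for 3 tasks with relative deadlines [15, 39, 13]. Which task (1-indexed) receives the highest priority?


Sort tasks by relative deadline (ascending):
  Task 3: deadline = 13
  Task 1: deadline = 15
  Task 2: deadline = 39
Priority order (highest first): [3, 1, 2]
Highest priority task = 3

3


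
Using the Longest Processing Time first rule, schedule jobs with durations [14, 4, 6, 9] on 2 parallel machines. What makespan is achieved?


Sort jobs in decreasing order (LPT): [14, 9, 6, 4]
Assign each job to the least loaded machine:
  Machine 1: jobs [14, 4], load = 18
  Machine 2: jobs [9, 6], load = 15
Makespan = max load = 18

18


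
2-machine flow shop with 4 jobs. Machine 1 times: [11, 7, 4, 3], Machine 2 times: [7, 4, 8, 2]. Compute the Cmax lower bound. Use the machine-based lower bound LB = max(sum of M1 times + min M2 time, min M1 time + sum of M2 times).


LB1 = sum(M1 times) + min(M2 times) = 25 + 2 = 27
LB2 = min(M1 times) + sum(M2 times) = 3 + 21 = 24
Lower bound = max(LB1, LB2) = max(27, 24) = 27

27


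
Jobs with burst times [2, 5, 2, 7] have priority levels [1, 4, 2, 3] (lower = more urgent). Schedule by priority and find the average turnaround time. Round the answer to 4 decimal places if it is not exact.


Sort by priority (ascending = highest first):
Order: [(1, 2), (2, 2), (3, 7), (4, 5)]
Completion times:
  Priority 1, burst=2, C=2
  Priority 2, burst=2, C=4
  Priority 3, burst=7, C=11
  Priority 4, burst=5, C=16
Average turnaround = 33/4 = 8.25

8.25


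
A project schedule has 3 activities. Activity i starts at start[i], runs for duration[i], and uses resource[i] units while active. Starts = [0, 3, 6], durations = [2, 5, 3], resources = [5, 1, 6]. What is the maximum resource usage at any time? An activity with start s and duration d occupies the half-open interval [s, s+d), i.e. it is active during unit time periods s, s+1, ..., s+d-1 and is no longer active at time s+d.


Each activity i is active on [start_i, start_i + duration_i).
Compute total resource usage per time slot:
  t=0: active resources = [5], total = 5
  t=1: active resources = [5], total = 5
  t=2: active resources = [], total = 0
  t=3: active resources = [1], total = 1
  t=4: active resources = [1], total = 1
  t=5: active resources = [1], total = 1
  t=6: active resources = [1, 6], total = 7
  t=7: active resources = [1, 6], total = 7
  t=8: active resources = [6], total = 6
Peak resource demand = 7

7


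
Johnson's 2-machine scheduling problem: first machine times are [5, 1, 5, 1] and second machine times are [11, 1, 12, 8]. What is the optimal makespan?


Apply Johnson's rule:
  Group 1 (a <= b): [(2, 1, 1), (4, 1, 8), (1, 5, 11), (3, 5, 12)]
  Group 2 (a > b): []
Optimal job order: [2, 4, 1, 3]
Schedule:
  Job 2: M1 done at 1, M2 done at 2
  Job 4: M1 done at 2, M2 done at 10
  Job 1: M1 done at 7, M2 done at 21
  Job 3: M1 done at 12, M2 done at 33
Makespan = 33

33


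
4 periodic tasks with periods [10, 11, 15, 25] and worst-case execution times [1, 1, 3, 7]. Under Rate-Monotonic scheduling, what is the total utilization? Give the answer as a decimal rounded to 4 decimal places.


Compute individual utilizations (exact fractions):
  Task 1: C/T = 1/10 (approx. 0.1)
  Task 2: C/T = 1/11 (approx. 0.0909)
  Task 3: C/T = 3/15 = 1/5 (approx. 0.2)
  Task 4: C/T = 7/25 (approx. 0.28)
Total utilization U = 1/10 + 1/11 + 1/5 + 7/25 = 369/550
Rounded to 4 decimal places: U = 0.6709
RM (Liu & Layland) bound for 4 tasks = 0.756828; compare with U = 369/550 (approx. 0.670909)
U <= bound, so schedulable by RM sufficient condition.

0.6709


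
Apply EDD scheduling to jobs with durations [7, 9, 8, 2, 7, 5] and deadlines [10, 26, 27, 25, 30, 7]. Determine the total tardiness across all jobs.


Sort by due date (EDD order): [(5, 7), (7, 10), (2, 25), (9, 26), (8, 27), (7, 30)]
Compute completion times and tardiness:
  Job 1: p=5, d=7, C=5, tardiness=max(0,5-7)=0
  Job 2: p=7, d=10, C=12, tardiness=max(0,12-10)=2
  Job 3: p=2, d=25, C=14, tardiness=max(0,14-25)=0
  Job 4: p=9, d=26, C=23, tardiness=max(0,23-26)=0
  Job 5: p=8, d=27, C=31, tardiness=max(0,31-27)=4
  Job 6: p=7, d=30, C=38, tardiness=max(0,38-30)=8
Total tardiness = 14

14


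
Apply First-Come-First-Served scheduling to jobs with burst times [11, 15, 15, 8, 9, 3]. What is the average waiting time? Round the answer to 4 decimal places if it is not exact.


FCFS order (as given): [11, 15, 15, 8, 9, 3]
Waiting times:
  Job 1: wait = 0
  Job 2: wait = 11
  Job 3: wait = 26
  Job 4: wait = 41
  Job 5: wait = 49
  Job 6: wait = 58
Sum of waiting times = 185
Average waiting time = 185/6 = 30.8333

30.8333


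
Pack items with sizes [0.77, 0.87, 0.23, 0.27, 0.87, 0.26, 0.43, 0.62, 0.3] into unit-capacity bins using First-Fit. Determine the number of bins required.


Place items sequentially using First-Fit:
  Item 0.77 -> new Bin 1
  Item 0.87 -> new Bin 2
  Item 0.23 -> Bin 1 (now 1.0)
  Item 0.27 -> new Bin 3
  Item 0.87 -> new Bin 4
  Item 0.26 -> Bin 3 (now 0.53)
  Item 0.43 -> Bin 3 (now 0.96)
  Item 0.62 -> new Bin 5
  Item 0.3 -> Bin 5 (now 0.92)
Total bins used = 5

5
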